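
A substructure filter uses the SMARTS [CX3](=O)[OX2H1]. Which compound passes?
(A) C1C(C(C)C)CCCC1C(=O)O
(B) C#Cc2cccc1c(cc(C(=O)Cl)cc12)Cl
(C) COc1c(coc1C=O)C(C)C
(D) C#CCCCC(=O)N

A

[CX3](=O)[OX2H1] describes an sp2 carbon double-bonded to O and single-bonded to an -OH oxygen (a carboxylic acid).
(A) contains a carboxylic acid group (-C(=O)OH), which satisfies every atom and bond constraint.
(B) has an acyl chloride (-C(=O)Cl) but the carbonyl is bonded to Cl, not to an -OH oxygen.
(C) has an aldehyde (-CHO) but there is no singly-bonded oxygen on the carbonyl carbon.
(D) has a primary amide (-C(=O)NH2) but the carbonyl is bonded to N, not to an -OH oxygen.
So the answer is (A).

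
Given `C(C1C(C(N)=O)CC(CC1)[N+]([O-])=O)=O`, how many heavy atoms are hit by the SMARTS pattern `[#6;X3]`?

2

The query [#6;X3] means: any carbon (aromatic or not) with three total connections.
Check the 14 heavy atoms by environment: 6× C (X4) → no; 2× C (X3) → match; 3× O (X1) → no; 1× N (charge +1, X3) → no; 1× O (charge -1, X1) → no; 1× N (X3) → no.
That gives 2 matching atoms.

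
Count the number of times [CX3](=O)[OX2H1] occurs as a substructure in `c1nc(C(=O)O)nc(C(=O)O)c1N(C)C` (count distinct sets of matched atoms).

[CX3](=O)[OX2H1] is the SMARTS for a carboxylic acid: an sp2 carbon double-bonded to O and single-bonded to an -OH oxygen.
The molecule carries 2 separate instances of a carboxylic acid group (-C(=O)OH) meeting every constraint; each maps to a distinct set of atoms, giving 2 matches.

2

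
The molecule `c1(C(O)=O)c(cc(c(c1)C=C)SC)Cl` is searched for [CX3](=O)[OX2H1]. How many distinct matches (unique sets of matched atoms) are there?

1

[CX3](=O)[OX2H1] is the SMARTS for a carboxylic acid: an sp2 carbon double-bonded to O and single-bonded to an -OH oxygen.
Exactly one fragment in the molecule meets all constraints, giving 1 match.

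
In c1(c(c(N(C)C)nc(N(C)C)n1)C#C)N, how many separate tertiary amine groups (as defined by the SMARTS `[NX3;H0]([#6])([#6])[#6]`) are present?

2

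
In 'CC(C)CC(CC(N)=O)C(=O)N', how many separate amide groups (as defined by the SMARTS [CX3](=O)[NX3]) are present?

[CX3](=O)[NX3] is the SMARTS for an amide: a carbonyl carbon bonded to a trivalent nitrogen.
The molecule carries 2 separate instances of a primary amide (-C(=O)NH2) meeting every constraint; each maps to a distinct set of atoms, giving 2 matches.

2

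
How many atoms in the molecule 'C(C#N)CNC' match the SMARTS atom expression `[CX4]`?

3

The query [CX4] means: C with X4: aliphatic carbon with exactly 4 total connections (bonds + H).
Check the 6 heavy atoms by environment: 3× C (X4) → match; 1× N (X3) → no; 1× C (X2) → no; 1× N (X1) → no.
That gives 3 matching atoms.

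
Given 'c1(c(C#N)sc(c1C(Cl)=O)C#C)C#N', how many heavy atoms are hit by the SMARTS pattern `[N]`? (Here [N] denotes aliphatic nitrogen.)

The query [N] means: uppercase N matches aliphatic (non-aromatic) nitrogen only.
Check the 14 heavy atoms by environment: 1× s (aromatic) → no; 4× c (aromatic) → no; 5× C → no; 1× O → no; 1× Cl → no; 2× N → match.
That gives 2 matching atoms.

2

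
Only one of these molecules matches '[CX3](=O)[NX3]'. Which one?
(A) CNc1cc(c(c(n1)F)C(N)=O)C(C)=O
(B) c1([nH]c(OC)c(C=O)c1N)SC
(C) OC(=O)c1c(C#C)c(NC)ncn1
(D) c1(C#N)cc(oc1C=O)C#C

A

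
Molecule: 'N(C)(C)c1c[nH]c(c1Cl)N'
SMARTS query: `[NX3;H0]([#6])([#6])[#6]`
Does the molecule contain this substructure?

Yes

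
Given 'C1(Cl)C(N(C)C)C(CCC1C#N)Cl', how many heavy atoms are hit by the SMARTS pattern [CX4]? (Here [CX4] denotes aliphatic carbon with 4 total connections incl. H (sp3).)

The query [CX4] means: C with X4: aliphatic carbon with exactly 4 total connections (bonds + H).
Check the 13 heavy atoms by environment: 8× C (X4) → match; 2× Cl (X1) → no; 1× N (X3) → no; 1× C (X2) → no; 1× N (X1) → no.
That gives 8 matching atoms.

8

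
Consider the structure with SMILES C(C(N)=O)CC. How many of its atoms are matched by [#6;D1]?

Check the 6 heavy atoms by environment: 2× C (D2) → no; 1× C (D3) → no; 1× O (D1) → no; 1× N (D1) → no; 1× C (D1) → match.
That gives 1 matching atom.

1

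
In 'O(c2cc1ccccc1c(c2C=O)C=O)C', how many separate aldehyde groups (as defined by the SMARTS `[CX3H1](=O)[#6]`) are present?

2

[CX3H1](=O)[#6] is the SMARTS for an aldehyde: an sp2 carbon with one H, double-bonded to O and single-bonded to carbon.
The molecule carries 2 separate instances of an aldehyde (-CHO) meeting every constraint; each maps to a distinct set of atoms, giving 2 matches.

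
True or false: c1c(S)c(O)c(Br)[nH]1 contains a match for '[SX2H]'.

True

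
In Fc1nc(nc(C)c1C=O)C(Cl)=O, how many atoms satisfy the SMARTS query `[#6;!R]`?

3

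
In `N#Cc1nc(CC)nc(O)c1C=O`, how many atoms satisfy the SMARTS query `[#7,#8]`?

5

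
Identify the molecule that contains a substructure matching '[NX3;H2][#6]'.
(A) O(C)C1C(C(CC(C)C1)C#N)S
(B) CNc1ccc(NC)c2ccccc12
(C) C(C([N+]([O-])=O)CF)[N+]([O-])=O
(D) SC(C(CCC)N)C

D

[NX3;H2][#6] describes a trivalent nitrogen with two H attached to carbon (a primary amine).
(A) has a nitrile (-C#N) but the nitrogen is NX1 (triple-bonded), not NX3 with two H.
(B) has an N-methylamino group (-NHCH3) but the nitrogen bears two carbons and only one H (H1), not H2.
(C) has a nitro group (-[N+](=O)[O-]) but the nitrogen is [N+] with no H, not NX3H2.
(D) contains a primary amino group (-NH2), which satisfies every atom and bond constraint.
So the answer is (D).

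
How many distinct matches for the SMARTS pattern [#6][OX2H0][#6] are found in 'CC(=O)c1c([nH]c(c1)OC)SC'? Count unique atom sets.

1

[#6][OX2H0][#6] is the SMARTS for an ether: an aliphatic oxygen bridging two carbons with no H on the oxygen.
Exactly one fragment in the molecule meets all constraints, giving 1 match.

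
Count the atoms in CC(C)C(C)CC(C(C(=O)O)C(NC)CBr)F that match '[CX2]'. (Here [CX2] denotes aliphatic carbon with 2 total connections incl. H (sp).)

0

The query [CX2] means: C with X2: aliphatic carbon with exactly 2 total connections.
Check the 17 heavy atoms by environment: 11× C (X4) → no; 1× Br (X1) → no; 1× F (X1) → no; 1× N (X3) → no; 1× C (X3) → no; 1× O (X1) → no; 1× O (X2) → no.
No environment satisfies the query, so 0 matching atoms.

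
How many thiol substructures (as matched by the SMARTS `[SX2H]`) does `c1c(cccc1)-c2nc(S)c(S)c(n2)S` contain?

[SX2H] is the SMARTS for a thiol: an aliphatic sulfur with two connections, one being H.
The molecule carries 3 separate instances of a thiol (-SH) meeting every constraint; each maps to a distinct set of atoms, giving 3 matches.

3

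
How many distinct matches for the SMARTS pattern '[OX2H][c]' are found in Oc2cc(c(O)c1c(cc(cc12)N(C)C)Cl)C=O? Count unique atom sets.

2

[OX2H][c] is the SMARTS for a phenol: a hydroxyl oxygen attached to an aromatic carbon.
The molecule carries 2 separate instances of a hydroxyl group (-OH) meeting every constraint; each maps to a distinct set of atoms, giving 2 matches.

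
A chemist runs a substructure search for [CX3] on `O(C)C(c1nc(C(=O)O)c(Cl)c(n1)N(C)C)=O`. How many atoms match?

The query [CX3] means: C with X3: aliphatic carbon with exactly 3 total connections.
Check the 17 heavy atoms by environment: 2× n (aromatic, X2) → no; 4× c (aromatic, X3) → no; 2× C (X3) → match; 2× O (X1) → no; 2× O (X2) → no; 3× C (X4) → no; 1× N (X3) → no; 1× Cl (X1) → no.
That gives 2 matching atoms.

2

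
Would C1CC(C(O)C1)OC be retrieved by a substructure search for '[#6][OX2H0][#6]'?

The pattern [#6][OX2H0][#6] describes an aliphatic oxygen bridging two carbons with no H on the oxygen — an ether.
The molecule carries a methoxy ether (-OCH3), whose atoms satisfy every constraint of the query, so the pattern matches.

Yes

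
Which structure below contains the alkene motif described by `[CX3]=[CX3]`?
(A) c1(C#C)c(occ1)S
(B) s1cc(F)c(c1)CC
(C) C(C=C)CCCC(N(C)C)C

C

[CX3]=[CX3] describes a non-aromatic C=C double bond between two sp2 carbons (an alkene).
(A) has an ethynyl group (-C#CH) but the C-C bond is a triple bond, not a double bond.
(B) has an ethyl group (-CH2CH3) but its C-C bond is a single bond between CX4 carbons, not CX3=CX3.
(C) contains a vinyl group (-CH=CH2), which satisfies every atom and bond constraint.
So the answer is (C).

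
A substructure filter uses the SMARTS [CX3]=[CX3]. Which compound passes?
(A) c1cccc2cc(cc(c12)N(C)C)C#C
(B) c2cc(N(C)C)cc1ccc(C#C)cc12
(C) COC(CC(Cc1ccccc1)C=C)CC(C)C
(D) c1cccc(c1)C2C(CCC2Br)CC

[CX3]=[CX3] describes a non-aromatic C=C double bond between two sp2 carbons (an alkene).
(A) has an ethynyl group (-C#CH) but the C-C bond is a triple bond, not a double bond.
(B) has an ethynyl group (-C#CH) but the C-C bond is a triple bond, not a double bond.
(C) contains a vinyl group (-CH=CH2), which satisfies every atom and bond constraint.
(D) has an ethyl group (-CH2CH3) but its C-C bond is a single bond between CX4 carbons, not CX3=CX3.
So the answer is (C).

C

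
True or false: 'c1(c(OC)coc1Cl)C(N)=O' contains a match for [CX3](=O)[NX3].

True

The pattern [CX3](=O)[NX3] describes a carbonyl carbon bonded to a trivalent nitrogen — an amide.
The molecule carries a primary amide (-C(=O)NH2), whose atoms satisfy every constraint of the query, so the pattern matches.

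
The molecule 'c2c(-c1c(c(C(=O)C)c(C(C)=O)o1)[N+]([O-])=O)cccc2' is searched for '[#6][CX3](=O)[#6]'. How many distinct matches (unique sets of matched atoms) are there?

2

[#6][CX3](=O)[#6] is the SMARTS for a ketone: a carbonyl carbon (no H) flanked by two carbons.
The molecule carries 2 separate instances of an acetyl/ketone group (-C(=O)CH3) meeting every constraint; each maps to a distinct set of atoms, giving 2 matches.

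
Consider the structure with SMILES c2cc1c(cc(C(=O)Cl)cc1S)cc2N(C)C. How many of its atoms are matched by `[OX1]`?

Check the 17 heavy atoms by environment: 10× c (aromatic, X3) → no; 1× C (X3) → no; 1× O (X1) → match; 1× Cl (X1) → no; 1× S (X2) → no; 1× N (X3) → no; 2× C (X4) → no.
That gives 1 matching atom.

1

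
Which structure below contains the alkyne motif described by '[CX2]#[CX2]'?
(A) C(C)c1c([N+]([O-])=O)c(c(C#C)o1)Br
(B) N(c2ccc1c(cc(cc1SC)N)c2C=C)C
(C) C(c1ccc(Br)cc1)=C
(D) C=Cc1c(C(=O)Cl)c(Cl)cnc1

[CX2]#[CX2] describes a carbon-carbon triple bond (an alkyne).
(A) contains an ethynyl group (-C#CH), which satisfies every atom and bond constraint.
(B) has a vinyl group (-CH=CH2) but the C=C is a double bond; both carbons are CX3, not CX2.
(C) has a vinyl group (-CH=CH2) but the C=C is a double bond; both carbons are CX3, not CX2.
(D) has a vinyl group (-CH=CH2) but the C=C is a double bond; both carbons are CX3, not CX2.
So the answer is (A).

A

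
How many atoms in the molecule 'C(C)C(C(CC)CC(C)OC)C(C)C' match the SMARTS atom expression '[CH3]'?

The query [CH3] means: aliphatic carbon with exactly three hydrogens.
Check the 14 heavy atoms by environment: 6× C (H3) → match; 4× C (H1) → no; 3× C (H2) → no; 1× O (H0) → no.
That gives 6 matching atoms.

6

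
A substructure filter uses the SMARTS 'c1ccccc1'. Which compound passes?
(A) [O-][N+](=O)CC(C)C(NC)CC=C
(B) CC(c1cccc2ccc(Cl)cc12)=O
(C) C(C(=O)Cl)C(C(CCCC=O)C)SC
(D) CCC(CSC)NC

c1ccccc1 describes six aromatic carbons in a ring (a benzene ring).
(A) has a methyl group (-CH3) but no six-membered all-carbon aromatic ring is present.
(B) contains the required atom environment, so the pattern matches.
(C) has a methyl group (-CH3) but no six-membered all-carbon aromatic ring is present.
(D) has a methyl group (-CH3) but no six-membered all-carbon aromatic ring is present.
So the answer is (B).

B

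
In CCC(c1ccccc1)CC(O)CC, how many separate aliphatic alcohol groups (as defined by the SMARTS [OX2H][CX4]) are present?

[OX2H][CX4] is the SMARTS for an aliphatic alcohol: a hydroxyl oxygen bound to an sp3 (X4) carbon.
Exactly one fragment in the molecule meets all constraints, giving 1 match.

1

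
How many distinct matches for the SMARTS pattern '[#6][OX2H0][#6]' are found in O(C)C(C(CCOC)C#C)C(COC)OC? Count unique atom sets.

4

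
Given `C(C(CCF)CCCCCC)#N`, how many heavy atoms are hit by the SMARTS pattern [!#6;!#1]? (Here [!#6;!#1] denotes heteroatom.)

2

Check the 12 heavy atoms by environment: 10× C → no; 1× N → match; 1× F → match.
Summing the matching environments: 1 + 1 = 2 matching atoms.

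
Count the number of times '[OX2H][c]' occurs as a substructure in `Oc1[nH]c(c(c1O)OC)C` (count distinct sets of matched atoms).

2

[OX2H][c] is the SMARTS for a phenol: a hydroxyl oxygen attached to an aromatic carbon.
The molecule carries 2 separate instances of a hydroxyl group (-OH) meeting every constraint; each maps to a distinct set of atoms, giving 2 matches.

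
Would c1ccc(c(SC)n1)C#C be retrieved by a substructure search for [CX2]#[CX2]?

The pattern [CX2]#[CX2] describes a carbon-carbon triple bond — an alkyne.
The molecule carries an ethynyl group (-C#CH), whose atoms satisfy every constraint of the query, so the pattern matches.

Yes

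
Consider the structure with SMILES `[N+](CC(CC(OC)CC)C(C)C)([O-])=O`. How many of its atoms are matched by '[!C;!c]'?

The query [!C;!c] means: neither aliphatic nor aromatic carbon — same as [!#6].
Check the 14 heavy atoms by environment: 10× C → no; 2× O → match; 1× N (charge +1) → match; 1× O (charge -1) → match.
Summing the matching environments: 2 + 1 + 1 = 4 matching atoms.

4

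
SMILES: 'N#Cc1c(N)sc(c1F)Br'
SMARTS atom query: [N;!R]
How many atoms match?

2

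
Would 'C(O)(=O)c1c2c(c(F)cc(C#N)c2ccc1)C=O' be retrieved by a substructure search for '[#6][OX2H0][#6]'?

The pattern [#6][OX2H0][#6] describes an aliphatic oxygen bridging two carbons with no H on the oxygen — an ether.
The closest candidate here is a carboxylic acid group (-C(=O)OH), but the -OH oxygen has H1; the =O is OX1, not OX2. No other fragment satisfies the full query, so there is no match.

No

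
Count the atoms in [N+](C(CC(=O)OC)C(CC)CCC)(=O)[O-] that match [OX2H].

0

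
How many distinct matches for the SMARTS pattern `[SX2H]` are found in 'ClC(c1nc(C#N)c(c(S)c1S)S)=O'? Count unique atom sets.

3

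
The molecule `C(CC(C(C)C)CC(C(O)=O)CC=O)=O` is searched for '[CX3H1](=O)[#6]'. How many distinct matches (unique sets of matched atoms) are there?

[CX3H1](=O)[#6] is the SMARTS for an aldehyde: an sp2 carbon with one H, double-bonded to O and single-bonded to carbon.
The molecule carries 2 separate instances of an aldehyde (-CHO) meeting every constraint; each maps to a distinct set of atoms, giving 2 matches.

2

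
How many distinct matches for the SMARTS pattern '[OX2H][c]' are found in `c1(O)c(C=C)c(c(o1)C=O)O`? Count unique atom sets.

2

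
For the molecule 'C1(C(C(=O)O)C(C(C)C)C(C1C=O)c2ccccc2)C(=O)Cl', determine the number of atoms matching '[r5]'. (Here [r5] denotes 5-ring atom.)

5

The query [r5] means: r5 matches atoms in a five-membered ring.
Check the 22 heavy atoms by environment: 5× C (in 5-ring) → match; 6× C (acyclic) → no; 4× O (acyclic) → no; 6× c (aromatic, in 6-ring) → no; 1× Cl (acyclic) → no.
That gives 5 matching atoms.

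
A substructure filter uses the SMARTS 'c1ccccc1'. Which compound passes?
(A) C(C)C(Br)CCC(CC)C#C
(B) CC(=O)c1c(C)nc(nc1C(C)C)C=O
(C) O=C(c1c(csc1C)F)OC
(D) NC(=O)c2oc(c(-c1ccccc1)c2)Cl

D

c1ccccc1 describes six aromatic carbons in a ring (a benzene ring).
(A) has a methyl group (-CH3) but no six-membered all-carbon aromatic ring is present.
(B) has a methyl group (-CH3) but no six-membered all-carbon aromatic ring is present.
(C) has a methyl group (-CH3) but no six-membered all-carbon aromatic ring is present.
(D) contains a phenyl ring, which satisfies every atom and bond constraint.
So the answer is (D).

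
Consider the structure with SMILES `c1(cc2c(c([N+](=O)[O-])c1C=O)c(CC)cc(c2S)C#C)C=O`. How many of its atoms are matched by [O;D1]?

The query [O;D1] means: aliphatic oxygen bonded to exactly one heavy atom.
Check the 22 heavy atoms by environment: 8× c (aromatic, D3) → no; 2× c (aromatic, D2) → no; 1× S (D1) → no; 1× N (charge +1, D3) → no; 1× O (charge -1, D1) → match; 3× O (D1) → match; 4× C (D2) → no; 2× C (D1) → no.
Summing the matching environments: 1 + 3 = 4 matching atoms.

4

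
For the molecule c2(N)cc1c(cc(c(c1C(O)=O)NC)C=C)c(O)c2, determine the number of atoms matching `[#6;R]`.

Check the 19 heavy atoms by environment: 10× c (aromatic, in 6-ring) → match; 4× C (acyclic) → no; 3× O (acyclic) → no; 2× N (acyclic) → no.
That gives 10 matching atoms.

10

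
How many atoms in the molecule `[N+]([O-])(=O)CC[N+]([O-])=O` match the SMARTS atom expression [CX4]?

2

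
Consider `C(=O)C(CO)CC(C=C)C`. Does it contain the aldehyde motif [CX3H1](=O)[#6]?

Yes

The pattern [CX3H1](=O)[#6] describes an sp2 carbon with one H, double-bonded to O and single-bonded to carbon — an aldehyde.
The molecule carries an aldehyde (-CHO), whose atoms satisfy every constraint of the query, so the pattern matches.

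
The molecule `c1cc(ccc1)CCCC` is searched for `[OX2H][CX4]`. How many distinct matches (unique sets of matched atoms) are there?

[OX2H][CX4] is the SMARTS for an aliphatic alcohol: a hydroxyl oxygen bound to an sp3 (X4) carbon.
No fragment in the molecule satisfies every constraint, giving 0 matches.

0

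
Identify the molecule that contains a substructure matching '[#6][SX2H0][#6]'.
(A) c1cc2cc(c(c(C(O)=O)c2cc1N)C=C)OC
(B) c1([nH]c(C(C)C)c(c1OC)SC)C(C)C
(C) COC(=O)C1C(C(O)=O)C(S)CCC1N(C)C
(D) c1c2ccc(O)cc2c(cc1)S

[#6][SX2H0][#6] describes an aliphatic sulfur bridging two carbons with no H on the sulfur (a thioether).
(A) has a methoxy ether (-OCH3) but the bridging atom is O, not S.
(B) contains a methylthio ether (-SCH3), which satisfies every atom and bond constraint.
(C) has a thiol (-SH) but the sulfur has H1, not H0 bridging two carbons.
(D) has a thiol (-SH) but the sulfur has H1, not H0 bridging two carbons.
So the answer is (B).

B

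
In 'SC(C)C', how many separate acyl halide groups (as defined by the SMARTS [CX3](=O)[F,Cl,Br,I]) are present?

0

[CX3](=O)[F,Cl,Br,I] is the SMARTS for an acyl halide: a carbonyl carbon bonded to a halogen.
No fragment in the molecule satisfies every constraint, giving 0 matches.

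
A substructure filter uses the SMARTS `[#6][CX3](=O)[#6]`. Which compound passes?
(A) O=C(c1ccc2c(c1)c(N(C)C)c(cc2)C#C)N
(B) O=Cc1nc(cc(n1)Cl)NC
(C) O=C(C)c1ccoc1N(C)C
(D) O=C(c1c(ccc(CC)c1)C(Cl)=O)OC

C

[#6][CX3](=O)[#6] describes a carbonyl carbon (no H) flanked by two carbons (a ketone).
(A) has a primary amide (-C(=O)NH2) but one neighbour of the carbonyl carbon is N, not C.
(B) has an aldehyde (-CHO) but the carbonyl carbon has H1, so it is not flanked by two carbons.
(C) contains an acetyl/ketone group (-C(=O)CH3), which satisfies every atom and bond constraint.
(D) has a methyl-ester group (-C(=O)OCH3) but one neighbour of the carbonyl carbon is O, not C.
So the answer is (C).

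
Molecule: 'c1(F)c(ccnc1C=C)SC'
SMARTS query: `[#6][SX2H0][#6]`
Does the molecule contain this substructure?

Yes

The pattern [#6][SX2H0][#6] describes an aliphatic sulfur bridging two carbons with no H on the sulfur — a thioether.
The molecule carries a methylthio ether (-SCH3), whose atoms satisfy every constraint of the query, so the pattern matches.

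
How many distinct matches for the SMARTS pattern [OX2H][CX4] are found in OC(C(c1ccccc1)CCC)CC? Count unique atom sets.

[OX2H][CX4] is the SMARTS for an aliphatic alcohol: a hydroxyl oxygen bound to an sp3 (X4) carbon.
Exactly one fragment in the molecule meets all constraints, giving 1 match.

1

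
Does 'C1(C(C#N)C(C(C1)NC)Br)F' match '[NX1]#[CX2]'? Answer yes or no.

Yes

The pattern [NX1]#[CX2] describes a nitrogen triple-bonded to a two-connected carbon — a nitrile.
The molecule carries a nitrile (-C#N), whose atoms satisfy every constraint of the query, so the pattern matches.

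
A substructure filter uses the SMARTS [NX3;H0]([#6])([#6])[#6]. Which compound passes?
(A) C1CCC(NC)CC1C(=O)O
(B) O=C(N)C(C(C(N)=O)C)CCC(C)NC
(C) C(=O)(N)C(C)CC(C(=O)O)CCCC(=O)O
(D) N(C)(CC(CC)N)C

D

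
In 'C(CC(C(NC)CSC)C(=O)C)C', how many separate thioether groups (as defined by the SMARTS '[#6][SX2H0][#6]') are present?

[#6][SX2H0][#6] is the SMARTS for a thioether: an aliphatic sulfur bridging two carbons with no H on the sulfur.
Exactly one fragment in the molecule meets all constraints, giving 1 match.

1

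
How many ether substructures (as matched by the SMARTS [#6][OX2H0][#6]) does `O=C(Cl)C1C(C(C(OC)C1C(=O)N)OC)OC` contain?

3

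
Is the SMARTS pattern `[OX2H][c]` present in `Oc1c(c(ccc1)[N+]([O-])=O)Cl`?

Yes

The pattern [OX2H][c] describes a hydroxyl oxygen attached to an aromatic carbon — a phenol.
The molecule carries a hydroxyl group (-OH), whose atoms satisfy every constraint of the query, so the pattern matches.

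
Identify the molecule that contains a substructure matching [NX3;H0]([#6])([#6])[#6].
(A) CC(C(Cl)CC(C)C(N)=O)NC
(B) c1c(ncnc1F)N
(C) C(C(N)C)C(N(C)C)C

[NX3;H0]([#6])([#6])[#6] describes a trivalent nitrogen with no H, bonded to three carbons (a tertiary amine).
(A) has an N-methylamino group (-NHCH3) but the nitrogen still has one H (H1), not H0.
(B) has a primary amino group (-NH2) but the nitrogen has H2, not H0 with three carbons.
(C) contains a dimethylamino group (-N(CH3)2), which satisfies every atom and bond constraint.
So the answer is (C).

C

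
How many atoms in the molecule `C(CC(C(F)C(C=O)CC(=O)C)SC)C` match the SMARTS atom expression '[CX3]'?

2

The query [CX3] means: C with X3: aliphatic carbon with exactly 3 total connections.
Check the 15 heavy atoms by environment: 9× C (X4) → no; 1× S (X2) → no; 2× C (X3) → match; 2× O (X1) → no; 1× F (X1) → no.
That gives 2 matching atoms.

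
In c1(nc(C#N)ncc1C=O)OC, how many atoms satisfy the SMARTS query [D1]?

The query [D1] means: atom with exactly one heavy-atom neighbour (degree 1).
Check the 12 heavy atoms by environment: 2× n (aromatic, D2) → no; 3× c (aromatic, D3) → no; 1× c (aromatic, D2) → no; 2× C (D2) → no; 1× O (D1) → match; 1× O (D2) → no; 1× C (D1) → match; 1× N (D1) → match.
Summing the matching environments: 1 + 1 + 1 = 3 matching atoms.

3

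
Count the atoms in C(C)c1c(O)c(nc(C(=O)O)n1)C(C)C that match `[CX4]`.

5

The query [CX4] means: C with X4: aliphatic carbon with exactly 4 total connections (bonds + H).
Check the 15 heavy atoms by environment: 2× n (aromatic, X2) → no; 4× c (aromatic, X3) → no; 5× C (X4) → match; 1× C (X3) → no; 1× O (X1) → no; 2× O (X2) → no.
That gives 5 matching atoms.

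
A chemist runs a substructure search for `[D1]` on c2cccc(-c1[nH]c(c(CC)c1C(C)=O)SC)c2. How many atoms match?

The query [D1] means: atom with exactly one heavy-atom neighbour (degree 1).
Check the 18 heavy atoms by environment: 1× n (aromatic, D2) → no; 5× c (aromatic, D3) → no; 5× c (aromatic, D2) → no; 1× C (D2) → no; 3× C (D1) → match; 1× C (D3) → no; 1× O (D1) → match; 1× S (D2) → no.
Summing the matching environments: 3 + 1 = 4 matching atoms.

4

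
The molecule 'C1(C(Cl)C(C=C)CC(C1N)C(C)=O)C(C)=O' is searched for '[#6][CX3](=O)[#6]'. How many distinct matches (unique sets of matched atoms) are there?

[#6][CX3](=O)[#6] is the SMARTS for a ketone: a carbonyl carbon (no H) flanked by two carbons.
The molecule carries 2 separate instances of an acetyl/ketone group (-C(=O)CH3) meeting every constraint; each maps to a distinct set of atoms, giving 2 matches.

2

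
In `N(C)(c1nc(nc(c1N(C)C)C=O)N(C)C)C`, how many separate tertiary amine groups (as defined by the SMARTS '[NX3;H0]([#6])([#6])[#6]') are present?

[NX3;H0]([#6])([#6])[#6] is the SMARTS for a tertiary amine: a trivalent nitrogen with no H, bonded to three carbons.
The molecule carries 3 separate instances of a dimethylamino group (-N(CH3)2) meeting every constraint; each maps to a distinct set of atoms, giving 3 matches.

3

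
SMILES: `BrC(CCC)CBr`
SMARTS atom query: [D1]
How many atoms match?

3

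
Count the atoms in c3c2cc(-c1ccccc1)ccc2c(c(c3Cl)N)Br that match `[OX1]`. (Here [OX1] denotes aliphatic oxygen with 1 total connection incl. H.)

0

The query [OX1] means: aliphatic oxygen with one total connection — typically a carbonyl =O or an oxide.
Check the 19 heavy atoms by environment: 16× c (aromatic, X3) → no; 1× Cl (X1) → no; 1× N (X3) → no; 1× Br (X1) → no.
No environment satisfies the query, so 0 matching atoms.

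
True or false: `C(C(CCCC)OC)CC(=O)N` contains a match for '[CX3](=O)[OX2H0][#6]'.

False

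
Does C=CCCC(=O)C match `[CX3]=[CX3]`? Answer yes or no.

Yes

The pattern [CX3]=[CX3] describes a non-aromatic C=C double bond between two sp2 carbons — an alkene.
The molecule carries a vinyl group (-CH=CH2), whose atoms satisfy every constraint of the query, so the pattern matches.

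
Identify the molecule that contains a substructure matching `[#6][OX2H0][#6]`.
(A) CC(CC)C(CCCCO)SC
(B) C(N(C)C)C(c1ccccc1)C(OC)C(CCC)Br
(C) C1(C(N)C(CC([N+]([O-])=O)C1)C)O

B

[#6][OX2H0][#6] describes an aliphatic oxygen bridging two carbons with no H on the oxygen (an ether).
(A) has a hydroxyl group (-OH) but the oxygen has H1, not H0 bridging two carbons.
(B) contains a methoxy ether (-OCH3), which satisfies every atom and bond constraint.
(C) has a hydroxyl group (-OH) but the oxygen has H1, not H0 bridging two carbons.
So the answer is (B).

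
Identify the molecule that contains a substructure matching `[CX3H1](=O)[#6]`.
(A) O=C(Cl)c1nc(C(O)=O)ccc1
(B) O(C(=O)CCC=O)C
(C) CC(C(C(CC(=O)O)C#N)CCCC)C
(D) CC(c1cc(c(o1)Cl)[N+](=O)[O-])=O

[CX3H1](=O)[#6] describes an sp2 carbon with one H, double-bonded to O and single-bonded to carbon (an aldehyde).
(A) has a carboxylic acid group (-C(=O)OH) but the carbonyl carbon has H0 and is bonded to O, not H1.
(B) contains an aldehyde (-CHO), which satisfies every atom and bond constraint.
(C) has a carboxylic acid group (-C(=O)OH) but the carbonyl carbon has H0 and is bonded to O, not H1.
(D) has an acetyl/ketone group (-C(=O)CH3) but the carbonyl carbon has H0 (two carbon neighbours), not H1.
So the answer is (B).

B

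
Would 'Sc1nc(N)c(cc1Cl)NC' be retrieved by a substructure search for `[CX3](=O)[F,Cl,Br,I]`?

No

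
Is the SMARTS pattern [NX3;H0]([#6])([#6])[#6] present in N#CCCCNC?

The pattern [NX3;H0]([#6])([#6])[#6] describes a trivalent nitrogen with no H, bonded to three carbons — a tertiary amine.
The closest candidate here is an N-methylamino group (-NHCH3), but the nitrogen still has one H (H1), not H0. No other fragment satisfies the full query, so there is no match.

No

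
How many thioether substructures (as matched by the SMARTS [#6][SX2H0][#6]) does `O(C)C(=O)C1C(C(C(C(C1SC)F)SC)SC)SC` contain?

4

[#6][SX2H0][#6] is the SMARTS for a thioether: an aliphatic sulfur bridging two carbons with no H on the sulfur.
The molecule carries 4 separate instances of a methylthio ether (-SCH3) meeting every constraint; each maps to a distinct set of atoms, giving 4 matches.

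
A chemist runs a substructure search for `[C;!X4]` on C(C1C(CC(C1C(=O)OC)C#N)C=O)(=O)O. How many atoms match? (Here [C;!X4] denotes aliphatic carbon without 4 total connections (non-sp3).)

4

The query [C;!X4] means: aliphatic carbon that does not have four total connections.
Check the 16 heavy atoms by environment: 6× C (X4) → no; 3× C (X3) → match; 3× O (X1) → no; 2× O (X2) → no; 1× C (X2) → match; 1× N (X1) → no.
Summing the matching environments: 3 + 1 = 4 matching atoms.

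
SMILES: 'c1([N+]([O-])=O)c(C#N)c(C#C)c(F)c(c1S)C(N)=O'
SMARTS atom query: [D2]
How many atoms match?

2

The query [D2] means: atom with exactly two heavy-atom neighbours.
Check the 18 heavy atoms by environment: 6× c (aromatic, D3) → no; 1× F (D1) → no; 1× N (charge +1, D3) → no; 1× O (charge -1, D1) → no; 2× O (D1) → no; 1× S (D1) → no; 1× C (D3) → no; 2× N (D1) → no; 2× C (D2) → match; 1× C (D1) → no.
That gives 2 matching atoms.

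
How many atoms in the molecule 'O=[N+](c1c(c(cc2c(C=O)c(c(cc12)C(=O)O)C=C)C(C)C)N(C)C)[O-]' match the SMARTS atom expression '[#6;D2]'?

4

The query [#6;D2] means: any carbon bonded to exactly two heavy atoms.
Check the 26 heavy atoms by environment: 8× c (aromatic, D3) → no; 2× c (aromatic, D2) → match; 2× C (D2) → match; 5× C (D1) → no; 4× O (D1) → no; 1× N (D3) → no; 1× N (charge +1, D3) → no; 1× O (charge -1, D1) → no; 2× C (D3) → no.
Summing the matching environments: 2 + 2 = 4 matching atoms.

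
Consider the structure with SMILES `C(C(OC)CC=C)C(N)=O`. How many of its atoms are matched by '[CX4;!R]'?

4

The query [CX4;!R] means: aliphatic carbon with four total connections, not in a ring.
Check the 10 heavy atoms by environment: 4× C (X4, acyclic) → match; 3× C (X3, acyclic) → no; 1× O (X1, acyclic) → no; 1× N (X3, acyclic) → no; 1× O (X2, acyclic) → no.
That gives 4 matching atoms.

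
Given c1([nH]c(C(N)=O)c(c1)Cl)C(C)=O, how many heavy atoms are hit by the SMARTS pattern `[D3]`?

5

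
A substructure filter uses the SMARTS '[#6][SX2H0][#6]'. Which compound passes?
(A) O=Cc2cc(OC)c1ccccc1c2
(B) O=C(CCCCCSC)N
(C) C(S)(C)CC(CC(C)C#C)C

B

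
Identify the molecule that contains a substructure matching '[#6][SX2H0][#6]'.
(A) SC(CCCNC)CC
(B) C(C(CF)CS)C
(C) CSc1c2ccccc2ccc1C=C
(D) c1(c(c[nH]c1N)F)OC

C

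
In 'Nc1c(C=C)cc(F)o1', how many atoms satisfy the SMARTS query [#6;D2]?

The query [#6;D2] means: any carbon bonded to exactly two heavy atoms.
Check the 9 heavy atoms by environment: 1× o (aromatic, D2) → no; 3× c (aromatic, D3) → no; 1× c (aromatic, D2) → match; 1× C (D2) → match; 1× C (D1) → no; 1× F (D1) → no; 1× N (D1) → no.
Summing the matching environments: 1 + 1 = 2 matching atoms.

2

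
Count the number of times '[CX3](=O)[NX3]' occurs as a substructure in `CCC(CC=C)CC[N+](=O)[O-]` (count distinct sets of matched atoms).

0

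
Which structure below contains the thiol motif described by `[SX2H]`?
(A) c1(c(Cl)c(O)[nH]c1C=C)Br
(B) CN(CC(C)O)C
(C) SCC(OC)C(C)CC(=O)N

C

[SX2H] describes an aliphatic sulfur with two connections, one being H (a thiol).
(A) has a hydroxyl group (-OH) but it is an -OH, not an -SH.
(B) has a hydroxyl group (-OH) but it is an -OH, not an -SH.
(C) contains a thiol (-SH), which satisfies every atom and bond constraint.
So the answer is (C).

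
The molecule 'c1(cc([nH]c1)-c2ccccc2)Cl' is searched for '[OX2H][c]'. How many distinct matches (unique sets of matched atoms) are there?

0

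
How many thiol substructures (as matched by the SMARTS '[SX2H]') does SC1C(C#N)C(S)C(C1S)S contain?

[SX2H] is the SMARTS for a thiol: an aliphatic sulfur with two connections, one being H.
The molecule carries 4 separate instances of a thiol (-SH) meeting every constraint; each maps to a distinct set of atoms, giving 4 matches.

4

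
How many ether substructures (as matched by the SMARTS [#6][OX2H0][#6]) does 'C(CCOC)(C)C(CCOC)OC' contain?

3

[#6][OX2H0][#6] is the SMARTS for an ether: an aliphatic oxygen bridging two carbons with no H on the oxygen.
The molecule carries 3 separate instances of a methoxy ether (-OCH3) meeting every constraint; each maps to a distinct set of atoms, giving 3 matches.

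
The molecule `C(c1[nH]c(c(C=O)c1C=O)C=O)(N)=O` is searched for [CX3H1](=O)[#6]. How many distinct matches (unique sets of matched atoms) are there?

3

[CX3H1](=O)[#6] is the SMARTS for an aldehyde: an sp2 carbon with one H, double-bonded to O and single-bonded to carbon.
The molecule carries 3 separate instances of an aldehyde (-CHO) meeting every constraint; each maps to a distinct set of atoms, giving 3 matches.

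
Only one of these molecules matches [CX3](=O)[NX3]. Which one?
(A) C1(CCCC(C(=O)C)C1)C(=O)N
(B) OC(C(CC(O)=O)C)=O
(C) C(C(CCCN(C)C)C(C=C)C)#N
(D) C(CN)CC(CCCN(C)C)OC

A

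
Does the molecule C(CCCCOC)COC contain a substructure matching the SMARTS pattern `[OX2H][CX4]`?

No

The pattern [OX2H][CX4] describes a hydroxyl oxygen bound to an sp3 (X4) carbon — an aliphatic alcohol.
The closest candidate here is a methoxy ether (-OCH3), but the oxygen has H0 (ether), not H1. No other fragment satisfies the full query, so there is no match.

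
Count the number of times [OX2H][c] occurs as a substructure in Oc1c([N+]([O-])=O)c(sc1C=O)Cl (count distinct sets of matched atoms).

[OX2H][c] is the SMARTS for a phenol: a hydroxyl oxygen attached to an aromatic carbon.
Exactly one fragment in the molecule meets all constraints, giving 1 match.

1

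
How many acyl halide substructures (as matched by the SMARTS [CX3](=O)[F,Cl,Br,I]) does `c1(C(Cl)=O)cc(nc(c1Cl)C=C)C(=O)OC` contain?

1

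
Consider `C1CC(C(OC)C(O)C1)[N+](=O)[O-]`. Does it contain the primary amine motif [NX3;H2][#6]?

The pattern [NX3;H2][#6] describes a trivalent nitrogen with two H attached to carbon — a primary amine.
The closest candidate here is a nitro group (-[N+](=O)[O-]), but the nitrogen is [N+] with no H, not NX3H2. No other fragment satisfies the full query, so there is no match.

No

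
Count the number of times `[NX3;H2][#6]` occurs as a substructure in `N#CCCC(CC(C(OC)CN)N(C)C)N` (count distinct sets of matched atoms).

[NX3;H2][#6] is the SMARTS for a primary amine: a trivalent nitrogen with two H attached to carbon.
The molecule carries 2 separate instances of a primary amino group (-NH2) meeting every constraint; each maps to a distinct set of atoms, giving 2 matches.

2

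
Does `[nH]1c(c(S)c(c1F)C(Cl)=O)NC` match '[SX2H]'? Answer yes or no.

Yes

The pattern [SX2H] describes an aliphatic sulfur with two connections, one being H — a thiol.
The molecule carries a thiol (-SH), whose atoms satisfy every constraint of the query, so the pattern matches.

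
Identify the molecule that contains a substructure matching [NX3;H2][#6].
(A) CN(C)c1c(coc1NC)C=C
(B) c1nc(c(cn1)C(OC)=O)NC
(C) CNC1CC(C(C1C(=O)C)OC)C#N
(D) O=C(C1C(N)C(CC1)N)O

[NX3;H2][#6] describes a trivalent nitrogen with two H attached to carbon (a primary amine).
(A) has an N-methylamino group (-NHCH3) but the nitrogen bears two carbons and only one H (H1), not H2.
(B) has an N-methylamino group (-NHCH3) but the nitrogen bears two carbons and only one H (H1), not H2.
(C) has a nitrile (-C#N) but the nitrogen is NX1 (triple-bonded), not NX3 with two H.
(D) contains a primary amino group (-NH2), which satisfies every atom and bond constraint.
So the answer is (D).

D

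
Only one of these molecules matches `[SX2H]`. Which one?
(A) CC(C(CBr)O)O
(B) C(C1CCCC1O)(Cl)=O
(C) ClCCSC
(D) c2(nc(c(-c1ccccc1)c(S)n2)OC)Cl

[SX2H] describes an aliphatic sulfur with two connections, one being H (a thiol).
(A) has a hydroxyl group (-OH) but it is an -OH, not an -SH.
(B) has a hydroxyl group (-OH) but it is an -OH, not an -SH.
(C) has a methylthio ether (-SCH3) but the sulfur has H0 (bonded to two carbons), not H1.
(D) contains a thiol (-SH), which satisfies every atom and bond constraint.
So the answer is (D).

D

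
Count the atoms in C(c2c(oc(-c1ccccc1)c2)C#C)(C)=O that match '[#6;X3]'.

11

Check the 16 heavy atoms by environment: 1× o (aromatic, X2) → no; 10× c (aromatic, X3) → match; 2× C (X2) → no; 1× C (X3) → match; 1× O (X1) → no; 1× C (X4) → no.
Summing the matching environments: 10 + 1 = 11 matching atoms.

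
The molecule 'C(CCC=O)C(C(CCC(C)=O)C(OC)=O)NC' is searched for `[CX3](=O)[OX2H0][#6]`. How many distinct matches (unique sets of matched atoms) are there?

1

[CX3](=O)[OX2H0][#6] is the SMARTS for an ester: a carbonyl carbon bonded to an oxygen that is itself bonded to carbon (no H on that O).
Exactly one fragment in the molecule meets all constraints, giving 1 match.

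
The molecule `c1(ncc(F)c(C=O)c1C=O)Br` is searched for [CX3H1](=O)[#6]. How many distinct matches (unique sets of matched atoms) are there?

2

[CX3H1](=O)[#6] is the SMARTS for an aldehyde: an sp2 carbon with one H, double-bonded to O and single-bonded to carbon.
The molecule carries 2 separate instances of an aldehyde (-CHO) meeting every constraint; each maps to a distinct set of atoms, giving 2 matches.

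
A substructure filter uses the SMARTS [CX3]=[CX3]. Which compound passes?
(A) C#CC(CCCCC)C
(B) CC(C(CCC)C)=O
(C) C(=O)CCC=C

C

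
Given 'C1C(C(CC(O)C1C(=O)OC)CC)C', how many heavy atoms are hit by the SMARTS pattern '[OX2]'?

2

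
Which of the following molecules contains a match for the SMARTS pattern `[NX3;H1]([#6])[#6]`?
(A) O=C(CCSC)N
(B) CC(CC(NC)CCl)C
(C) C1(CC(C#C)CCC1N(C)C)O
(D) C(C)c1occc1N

[NX3;H1]([#6])[#6] describes a trivalent nitrogen with one H, bonded to two carbons (a secondary amine).
(A) has a primary amide (-C(=O)NH2) but the -C(=O)NH2 nitrogen has H2, not H1.
(B) contains an N-methylamino group (-NHCH3), which satisfies every atom and bond constraint.
(C) has a dimethylamino group (-N(CH3)2) but the nitrogen has H0, not H1.
(D) has a primary amino group (-NH2) but the nitrogen has H2 and only one carbon neighbour.
So the answer is (B).

B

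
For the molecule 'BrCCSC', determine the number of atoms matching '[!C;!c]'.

2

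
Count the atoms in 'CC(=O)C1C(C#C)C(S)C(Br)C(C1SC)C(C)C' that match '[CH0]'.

2

The query [CH0] means: aliphatic carbon with no attached hydrogen.
Check the 18 heavy atoms by environment: 8× C (H1) → no; 1× Br (H0) → no; 1× S (H1) → no; 1× S (H0) → no; 4× C (H3) → no; 2× C (H0) → match; 1× O (H0) → no.
That gives 2 matching atoms.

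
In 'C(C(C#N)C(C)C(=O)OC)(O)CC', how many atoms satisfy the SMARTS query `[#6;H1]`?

3

Check the 13 heavy atoms by environment: 3× C (H3) → no; 3× C (H1) → match; 1× C (H2) → no; 2× C (H0) → no; 2× O (H0) → no; 1× N (H0) → no; 1× O (H1) → no.
That gives 3 matching atoms.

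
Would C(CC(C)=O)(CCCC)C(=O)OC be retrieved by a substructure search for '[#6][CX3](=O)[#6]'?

Yes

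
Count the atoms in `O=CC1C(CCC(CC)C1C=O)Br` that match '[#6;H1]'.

The query [#6;H1] means: any carbon bearing exactly one hydrogen.
Check the 13 heavy atoms by environment: 6× C (H1) → match; 3× C (H2) → no; 2× O (H0) → no; 1× Br (H0) → no; 1× C (H3) → no.
That gives 6 matching atoms.

6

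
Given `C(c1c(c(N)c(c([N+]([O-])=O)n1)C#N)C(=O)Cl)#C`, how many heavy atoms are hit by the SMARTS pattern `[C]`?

4

The query [C] means: uppercase C matches aliphatic (non-aromatic) carbon only.
Check the 17 heavy atoms by environment: 1× n (aromatic) → no; 5× c (aromatic) → no; 4× C → match; 2× O → no; 1× Cl → no; 2× N → no; 1× N (charge +1) → no; 1× O (charge -1) → no.
That gives 4 matching atoms.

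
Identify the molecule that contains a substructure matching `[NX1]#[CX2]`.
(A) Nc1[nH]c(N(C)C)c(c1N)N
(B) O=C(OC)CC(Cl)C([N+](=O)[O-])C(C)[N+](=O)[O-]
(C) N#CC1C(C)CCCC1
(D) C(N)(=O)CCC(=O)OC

C

[NX1]#[CX2] describes a nitrogen triple-bonded to a two-connected carbon (a nitrile).
(A) has a primary amino group (-NH2) but the nitrogen is NX3 (three connections), not NX1 triple-bonded.
(B) has a nitro group (-[N+](=O)[O-]) but there is no C#N triple bond.
(C) contains a nitrile (-C#N), which satisfies every atom and bond constraint.
(D) has a primary amide (-C(=O)NH2) but the nitrogen is NX3, not NX1.
So the answer is (C).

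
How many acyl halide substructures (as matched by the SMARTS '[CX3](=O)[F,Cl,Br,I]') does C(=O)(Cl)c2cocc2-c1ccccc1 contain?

1

[CX3](=O)[F,Cl,Br,I] is the SMARTS for an acyl halide: a carbonyl carbon bonded to a halogen.
Exactly one fragment in the molecule meets all constraints, giving 1 match.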